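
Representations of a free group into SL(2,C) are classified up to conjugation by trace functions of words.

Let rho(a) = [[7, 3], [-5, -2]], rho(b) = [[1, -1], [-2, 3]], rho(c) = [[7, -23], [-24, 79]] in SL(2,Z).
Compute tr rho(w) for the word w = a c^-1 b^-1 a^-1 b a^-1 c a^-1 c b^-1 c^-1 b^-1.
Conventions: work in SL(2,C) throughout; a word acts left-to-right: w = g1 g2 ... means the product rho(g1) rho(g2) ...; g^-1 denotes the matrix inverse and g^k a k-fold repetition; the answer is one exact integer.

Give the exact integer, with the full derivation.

-208332909862

rho(a) = [[7, 3], [-5, -2]]
... * rho(c^-1) = [[79, 23], [24, 7]]  ->  [[625, 182], [-443, -129]]
... * rho(b^-1) = [[3, 1], [2, 1]]  ->  [[2239, 807], [-1587, -572]]
... * rho(a^-1) = [[-2, -3], [5, 7]]  ->  [[-443, -1068], [314, 757]]
... * rho(b) = [[1, -1], [-2, 3]]  ->  [[1693, -2761], [-1200, 1957]]
... * rho(a^-1) = [[-2, -3], [5, 7]]  ->  [[-17191, -24406], [12185, 17299]]
... * rho(c) = [[7, -23], [-24, 79]]  ->  [[465407, -1532681], [-329881, 1086366]]
... * rho(a^-1) = [[-2, -3], [5, 7]]  ->  [[-8594219, -12124988], [6091592, 8594205]]
... * rho(c) = [[7, -23], [-24, 79]]  ->  [[230840179, -760207015], [-163619776, 538835579]]
... * rho(b^-1) = [[3, 1], [2, 1]]  ->  [[-827893493, -529366836], [586811830, 375215803]]
... * rho(c^-1) = [[79, 23], [24, 7]]  ->  [[-78108390011, -22747118191], [55363313842, 16123182711]]
... * rho(b^-1) = [[3, 1], [2, 1]]  ->  [[-279819406415, -100855508202], [198336306948, 71486496553]]
tr = -279819406415 + 71486496553 = -208332909862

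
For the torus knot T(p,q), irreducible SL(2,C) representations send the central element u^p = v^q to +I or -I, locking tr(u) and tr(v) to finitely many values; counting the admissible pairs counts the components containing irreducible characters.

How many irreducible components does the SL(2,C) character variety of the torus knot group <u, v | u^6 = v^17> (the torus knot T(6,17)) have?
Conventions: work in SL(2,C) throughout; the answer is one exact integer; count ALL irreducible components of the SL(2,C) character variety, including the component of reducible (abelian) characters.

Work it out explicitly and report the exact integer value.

41

In the torus knot group T(6,17), u^6 = v^17 is central, so an irreducible representation sends it to +I or -I (Schur).
So on each irreducible component the traces are pinned: tr(u) = 2*cos(pi*alpha/6) with 1 <= alpha <= 5, tr(v) = 2*cos(pi*beta/17) with 1 <= beta <= 16.
The two central values (-1)^alpha I and (-1)^beta I must be the same matrix, so alpha and beta share a parity.
Counting: 3 odd alphas x 8 odd betas + 2 even alphas x 8 even betas = 24 + 16 = 40.
That is 40 components of irreducible characters, and with the reducible (abelian) component the total is 41.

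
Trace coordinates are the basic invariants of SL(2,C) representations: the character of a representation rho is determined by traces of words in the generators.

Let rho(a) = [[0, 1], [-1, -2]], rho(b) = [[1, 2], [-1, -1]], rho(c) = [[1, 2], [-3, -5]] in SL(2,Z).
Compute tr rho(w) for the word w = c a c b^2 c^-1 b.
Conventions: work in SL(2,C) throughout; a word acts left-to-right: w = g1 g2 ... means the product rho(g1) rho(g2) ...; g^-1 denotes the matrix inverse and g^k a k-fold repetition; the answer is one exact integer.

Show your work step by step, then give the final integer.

rho(c) = [[1, 2], [-3, -5]]
... * rho(a) = [[0, 1], [-1, -2]]  ->  [[-2, -3], [5, 7]]
... * rho(c) = [[1, 2], [-3, -5]]  ->  [[7, 11], [-16, -25]]
... * rho(b) = [[1, 2], [-1, -1]]  ->  [[-4, 3], [9, -7]]
... * rho(b) = [[1, 2], [-1, -1]]  ->  [[-7, -11], [16, 25]]
... * rho(c^-1) = [[-5, -2], [3, 1]]  ->  [[2, 3], [-5, -7]]
... * rho(b) = [[1, 2], [-1, -1]]  ->  [[-1, 1], [2, -3]]
tr = -1 + -3 = -4

-4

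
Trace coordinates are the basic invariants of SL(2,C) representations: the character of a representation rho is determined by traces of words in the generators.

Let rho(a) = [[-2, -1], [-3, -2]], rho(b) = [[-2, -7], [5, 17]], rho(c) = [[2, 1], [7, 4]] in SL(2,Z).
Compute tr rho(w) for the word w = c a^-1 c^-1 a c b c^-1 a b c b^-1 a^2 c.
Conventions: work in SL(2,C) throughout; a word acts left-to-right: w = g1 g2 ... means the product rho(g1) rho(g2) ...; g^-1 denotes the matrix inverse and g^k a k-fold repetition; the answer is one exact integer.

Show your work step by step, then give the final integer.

rho(c) = [[2, 1], [7, 4]]
... * rho(a^-1) = [[-2, 1], [3, -2]]  ->  [[-1, 0], [-2, -1]]
... * rho(c^-1) = [[4, -1], [-7, 2]]  ->  [[-4, 1], [-1, 0]]
... * rho(a) = [[-2, -1], [-3, -2]]  ->  [[5, 2], [2, 1]]
... * rho(c) = [[2, 1], [7, 4]]  ->  [[24, 13], [11, 6]]
... * rho(b) = [[-2, -7], [5, 17]]  ->  [[17, 53], [8, 25]]
... * rho(c^-1) = [[4, -1], [-7, 2]]  ->  [[-303, 89], [-143, 42]]
... * rho(a) = [[-2, -1], [-3, -2]]  ->  [[339, 125], [160, 59]]
... * rho(b) = [[-2, -7], [5, 17]]  ->  [[-53, -248], [-25, -117]]
... * rho(c) = [[2, 1], [7, 4]]  ->  [[-1842, -1045], [-869, -493]]
... * rho(b^-1) = [[17, 7], [-5, -2]]  ->  [[-26089, -10804], [-12308, -5097]]
... * rho(a) = [[-2, -1], [-3, -2]]  ->  [[84590, 47697], [39907, 22502]]
... * rho(a) = [[-2, -1], [-3, -2]]  ->  [[-312271, -179984], [-147320, -84911]]
... * rho(c) = [[2, 1], [7, 4]]  ->  [[-1884430, -1032207], [-889017, -486964]]
tr = -1884430 + -486964 = -2371394

-2371394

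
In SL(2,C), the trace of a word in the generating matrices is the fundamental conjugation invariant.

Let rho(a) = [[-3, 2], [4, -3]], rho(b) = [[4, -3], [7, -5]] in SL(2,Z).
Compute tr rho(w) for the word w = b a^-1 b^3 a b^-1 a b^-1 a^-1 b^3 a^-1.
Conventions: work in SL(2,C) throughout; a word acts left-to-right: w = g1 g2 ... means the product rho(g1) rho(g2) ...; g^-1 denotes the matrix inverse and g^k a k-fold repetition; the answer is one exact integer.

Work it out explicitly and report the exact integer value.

5

rho(b) = [[4, -3], [7, -5]]
... * rho(a^-1) = [[-3, -2], [-4, -3]]  ->  [[0, 1], [-1, 1]]
... * rho(b) = [[4, -3], [7, -5]]  ->  [[7, -5], [3, -2]]
... * rho(b) = [[4, -3], [7, -5]]  ->  [[-7, 4], [-2, 1]]
... * rho(b) = [[4, -3], [7, -5]]  ->  [[0, 1], [-1, 1]]
... * rho(a) = [[-3, 2], [4, -3]]  ->  [[4, -3], [7, -5]]
... * rho(b^-1) = [[-5, 3], [-7, 4]]  ->  [[1, 0], [0, 1]]
... * rho(a) = [[-3, 2], [4, -3]]  ->  [[-3, 2], [4, -3]]
... * rho(b^-1) = [[-5, 3], [-7, 4]]  ->  [[1, -1], [1, 0]]
... * rho(a^-1) = [[-3, -2], [-4, -3]]  ->  [[1, 1], [-3, -2]]
... * rho(b) = [[4, -3], [7, -5]]  ->  [[11, -8], [-26, 19]]
... * rho(b) = [[4, -3], [7, -5]]  ->  [[-12, 7], [29, -17]]
... * rho(b) = [[4, -3], [7, -5]]  ->  [[1, 1], [-3, -2]]
... * rho(a^-1) = [[-3, -2], [-4, -3]]  ->  [[-7, -5], [17, 12]]
tr = -7 + 12 = 5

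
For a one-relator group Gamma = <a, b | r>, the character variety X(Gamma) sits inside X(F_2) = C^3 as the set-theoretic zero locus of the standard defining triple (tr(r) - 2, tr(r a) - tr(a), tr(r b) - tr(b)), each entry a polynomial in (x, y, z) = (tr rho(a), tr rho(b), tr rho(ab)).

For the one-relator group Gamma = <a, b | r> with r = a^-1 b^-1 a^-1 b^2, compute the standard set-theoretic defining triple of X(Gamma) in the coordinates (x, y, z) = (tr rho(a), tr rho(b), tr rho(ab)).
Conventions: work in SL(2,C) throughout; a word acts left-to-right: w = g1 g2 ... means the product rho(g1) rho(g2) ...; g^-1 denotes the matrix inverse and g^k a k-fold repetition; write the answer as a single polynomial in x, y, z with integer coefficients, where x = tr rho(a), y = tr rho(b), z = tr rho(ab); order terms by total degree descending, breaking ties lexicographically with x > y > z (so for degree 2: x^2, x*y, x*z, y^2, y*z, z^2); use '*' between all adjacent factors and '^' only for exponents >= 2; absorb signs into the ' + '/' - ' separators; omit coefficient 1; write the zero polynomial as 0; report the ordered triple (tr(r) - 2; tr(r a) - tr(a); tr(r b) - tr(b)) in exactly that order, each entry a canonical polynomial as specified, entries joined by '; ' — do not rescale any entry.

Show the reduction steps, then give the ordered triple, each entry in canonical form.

tr(b^2) = tr(b) tr(b) - tr(1) = y^2 - 2
tr(b^2 a) = tr(b) tr(a b) - tr(a) = y*z - x
so tr(b^2 a^-1) = tr(b^2) tr(a) - tr(b^2 a) = x*y^2 - y*z - x
reduce: tr(a^-1 b^2 a^-1) = tr(b^2 a^-1) tr(a) - tr(b^2) = x^2*y^2 - x*y*z - x^2 - y^2 + 2
tr(b^3) = tr(b) tr(b^2) - tr(b) = y^3 - 3*y
reduce: tr(b^3 a) = tr(b) tr(a b^2) - tr(a b) = y^2*z - x*y - z
tr(b^2 a^-1 b) = tr(b^3) tr(a) - tr(b^3 a) = x*y^3 - y^2*z - 2*x*y + z
reduce: tr(a b a b) = tr(b a) tr(b a) - tr(1)   [split at repeated b] = z^2 - 2
so tr(a b a) = tr(a) tr(b a) - tr(b) = x*z - y
reduce: tr(b a b^2 a) = tr(b) tr(a b a b) - tr(a b a) = y*z^2 - x*z - y
reduce: tr(b^2 a^-1 b a) = tr(b a b^2) tr(a) - tr(b a b^2 a) = x*y^2*z - x^2*y - y*z^2 + y
tr(a^-1 b^2 a^-1 b) = tr(b^2 a^-1 b) tr(a) - tr(b^2 a^-1 b a) = x^2*y^3 - 2*x*y^2*z - x^2*y + y*z^2 + x*z - y
reduce: tr(a^-1 b^-1 a^-1 b^2) = tr(a^-1 b^2 a^-1) tr(b) - tr(a^-1 b^2 a^-1 b) = x*y^2*z - y^3 - y*z^2 - x*z + 3*y
so tr(a^-1 b) = tr(b) tr(a) - tr(b a) = x*y - z
reduce: tr(a^-1 b^3 a^-1) = tr(a^-1 b^3) tr(a) - tr(a^-1 b^3 a) = x^2*y^3 - x*y^2*z - 2*x^2*y - y^3 + x*z + 3*y
reduce: tr(b^4) = tr(b) tr(b^3) - tr(b^2) = y^4 - 4*y^2 + 2
so tr(b^4 a) = tr(b) tr(b^2 a b) - tr(b^2 a) = y^3*z - x*y^2 - 2*y*z + x
so tr(b^3 a^-1 b) = tr(b^4) tr(a) - tr(b^4 a) = x*y^4 - y^3*z - 3*x*y^2 + 2*y*z + x
tr(b a b^3 a) = tr(b) tr(a b a b^2) - tr(a b a b) = y^2*z^2 - x*y*z - y^2 - z^2 + 2
so tr(b^3 a^-1 b a) = tr(b a b^3) tr(a) - tr(b a b^3 a) = x*y^3*z - x^2*y^2 - y^2*z^2 - x*y*z + x^2 + y^2 + z^2 - 2
reduce: tr(a^-1 b^3 a^-1 b) = tr(b^3 a^-1 b) tr(a) - tr(b^3 a^-1 b a) = x^2*y^4 - 2*x*y^3*z - 2*x^2*y^2 + y^2*z^2 + 3*x*y*z - y^2 - z^2 + 2
tr(a^-1 b^-1 a^-1 b^3) = tr(a^-1 b^3 a^-1) tr(b) - tr(a^-1 b^3 a^-1 b) = x*y^3*z - y^4 - y^2*z^2 - 2*x*y*z + 4*y^2 + z^2 - 2
assemble the triple (tr(r) - 2; tr(r a) - x; tr(r b) - y)

x*y^2*z - y^3 - y*z^2 - x*z + 3*y - 2; x*y - x - z; x*y^3*z - y^4 - y^2*z^2 - 2*x*y*z + 4*y^2 + z^2 - y - 2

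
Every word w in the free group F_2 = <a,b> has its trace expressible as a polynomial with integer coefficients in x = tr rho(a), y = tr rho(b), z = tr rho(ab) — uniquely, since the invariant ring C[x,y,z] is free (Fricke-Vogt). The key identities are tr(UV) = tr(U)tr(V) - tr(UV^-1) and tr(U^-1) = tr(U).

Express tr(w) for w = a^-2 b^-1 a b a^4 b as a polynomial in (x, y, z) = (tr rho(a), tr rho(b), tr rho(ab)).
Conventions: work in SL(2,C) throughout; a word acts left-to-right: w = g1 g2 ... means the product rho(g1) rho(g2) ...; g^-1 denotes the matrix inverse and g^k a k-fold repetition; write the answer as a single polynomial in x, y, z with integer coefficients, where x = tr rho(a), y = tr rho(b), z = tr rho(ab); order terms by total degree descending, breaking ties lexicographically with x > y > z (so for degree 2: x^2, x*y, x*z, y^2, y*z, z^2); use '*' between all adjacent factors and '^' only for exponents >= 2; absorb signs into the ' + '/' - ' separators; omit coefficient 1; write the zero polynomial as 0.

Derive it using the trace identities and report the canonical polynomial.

-x^5*y*z^2 + x^6*z + 2*x^4*y^2*z + x^4*z^3 - x^5*y - x^3*y^3 + x^3*y*z^2 - 6*x^4*z - 3*x^2*y^2*z - 2*x^2*z^3 + 5*x^3*y + x*y^3 + x*y*z^2 + 9*x^2*z - 5*x*y - z

use: trace(b a^2) = trace(a) * trace(b a) - trace(b) = x*z - y
trace(a^3 b) = trace(a) * trace(b a^2) - trace(b a) = x^2*z - x*y - z
trace(a^2) = trace(a) * trace(a) - trace(1) = x^2 - 2
use: trace(a^3) = trace(a) * trace(a^2) - trace(a) = x^3 - 3*x
use: trace(a b^2 a^2) = trace(b) * trace(a^3 b) - trace(a^3) = x^2*y*z - x^3 - x*y^2 - y*z + 3*x
trace(b^2 a) = trace(b) * trace(a b) - trace(a) = y*z - x
trace(b^2) = trace(b) * trace(b) - trace(1) = y^2 - 2
trace(a b^2 a) = trace(a) * trace(b^2 a) - trace(b^2) = x*y*z - x^2 - y^2 + 2
trace(b a^4 b) = trace(a) * trace(a b^2 a^2) - trace(a b^2 a) = x^3*y*z - x^4 - x^2*y^2 - 2*x*y*z + 4*x^2 + y^2 - 2
apply: trace(b a b a) = trace(a b) * trace(a b) - trace(1) = z^2 - 2
apply: trace(b a b a^2) = trace(a) * trace(b a b a) - trace(b a b) = x*z^2 - y*z - x
trace(a^2 b a b a) = trace(a) * trace(b a b a^2) - trace(b a b a) = x^2*z^2 - x*y*z - x^2 - z^2 + 2
trace(b a^4 b a) = trace(a) * trace(a^2 b a b a) - trace(a^2 b a b) = x^3*z^2 - x^2*y*z - x^3 - 2*x*z^2 + y*z + 3*x
trace(b a^4 b a^-1) = trace(b a^4 b) * trace(a) - trace(b a^4 b a) = x^4*y*z - x^5 - x^3*y^2 - x^3*z^2 - x^2*y*z + 5*x^3 + x*y^2 + 2*x*z^2 - y*z - 5*x
trace(b^2 a b a) = trace(b) * trace(a b a b) - trace(a b a) = y*z^2 - x*z - y
apply: trace(b^2 a b) = trace(b) * trace(b a b) - trace(b a) = y^2*z - x*y - z
use: trace(b^2 a b a^2) = trace(a) * trace(b^2 a b a) - trace(b^2 a b) = x*y*z^2 - x^2*z - y^2*z + z
trace(a b^2 a b a^2) = trace(a) * trace(b^2 a b a^2) - trace(b^2 a b a) = x^2*y*z^2 - x^3*z - x*y^2*z - y*z^2 + 2*x*z + y
trace(b a b a^4 b) = trace(a) * trace(a b^2 a b a^2) - trace(a b^2 a b a) = x^3*y*z^2 - x^4*z - x^2*y^2*z - 2*x*y*z^2 + 3*x^2*z + y^2*z + x*y - z
apply: trace(b a b a b a) = trace(a b a b) * trace(a b) - trace(b a) = z^3 - 3*z
apply: trace(b a b a b a^2) = trace(a) * trace(b a b a b a) - trace(b a b a b) = x*z^3 - y*z^2 - 2*x*z + y
trace(b a b a b a^3) = trace(a) * trace(b a b a b a^2) - trace(b a b a b a) = x^2*z^3 - x*y*z^2 - 2*x^2*z - z^3 + x*y + 3*z
use: trace(b a b a^4 b a) = trace(a) * trace(b a b a b a^3) - trace(b a b a b a^2) = x^3*z^3 - x^2*y*z^2 - 2*x^3*z - 2*x*z^3 + x^2*y + y*z^2 + 5*x*z - y
apply: trace(a^-1 b a b a^4 b) = trace(b a b a^4 b) * trace(a) - trace(b a b a^4 b a) = x^4*y*z^2 - x^5*z - x^3*y^2*z - x^3*z^3 - x^2*y*z^2 + 5*x^3*z + x*y^2*z + 2*x*z^3 - y*z^2 - 6*x*z + y
apply: trace(a b a^4 b a^-2 b) = trace(a^-1 b a b a^4 b) * trace(a) - trace(a^-1 b a b a^4 b a) = x^5*y*z^2 - x^6*z - x^4*y^2*z - x^4*z^3 - 2*x^3*y*z^2 + 6*x^4*z + 2*x^2*y^2*z + 2*x^2*z^3 + x*y*z^2 - 9*x^2*z - y^2*z + z
trace(a^-2 b^-1 a b a^4 b) = trace(a b a^4 b a^-2) * trace(b) - trace(a b a^4 b a^-2 b) = -x^5*y*z^2 + x^6*z + 2*x^4*y^2*z + x^4*z^3 - x^5*y - x^3*y^3 + x^3*y*z^2 - 6*x^4*z - 3*x^2*y^2*z - 2*x^2*z^3 + 5*x^3*y + x*y^3 + x*y*z^2 + 9*x^2*z - 5*x*y - z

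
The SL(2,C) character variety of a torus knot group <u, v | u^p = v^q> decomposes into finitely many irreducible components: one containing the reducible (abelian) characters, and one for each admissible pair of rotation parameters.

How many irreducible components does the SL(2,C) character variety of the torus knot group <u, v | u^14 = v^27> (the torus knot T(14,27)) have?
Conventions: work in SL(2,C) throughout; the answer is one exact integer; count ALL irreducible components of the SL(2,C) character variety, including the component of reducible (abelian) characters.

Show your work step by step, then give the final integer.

For T(14,27): irreducibility forces the central element u^14 = v^27 to one of +I, -I.
This locks tr(u) to 2*cos(pi*alpha/14), alpha in 1..13, and tr(v) to 2*cos(pi*beta/27), beta in 1..26, on each component of irreducible characters.
The two central values (-1)^alpha I and (-1)^beta I must be the same matrix, so alpha and beta share a parity.
count pairs: odd alpha (7 choices) x odd beta (13), plus even alpha (6) x even beta (13): 7*13 + 6*13 = 169.
That is 169 components of irreducible characters, and with the reducible (abelian) component the total is 170.

170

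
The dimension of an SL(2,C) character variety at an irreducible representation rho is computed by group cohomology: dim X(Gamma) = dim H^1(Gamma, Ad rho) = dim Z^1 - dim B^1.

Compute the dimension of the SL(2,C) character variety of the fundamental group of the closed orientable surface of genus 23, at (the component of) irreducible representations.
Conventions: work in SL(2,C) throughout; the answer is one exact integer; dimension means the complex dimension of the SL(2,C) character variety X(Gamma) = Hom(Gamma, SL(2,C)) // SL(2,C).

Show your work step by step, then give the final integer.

132

The genus-23 surface group: 2g = 46 generators, one relator prod [a_i, b_i].
A cocycle assigns one sl_2 vector per generator subject to the relator condition d_2(z) = 0: dim of the unconstrained space is 3*2g = 138.
H^2 = coker(d_2) is dual to H^0 = 0 at irreducible rho (Poincare duality), so d_2 is onto: dim Z^1 = 135.
As always at irreducible rho, dim B^1 = 3.
Hence dim X = 135 - 3 = 132.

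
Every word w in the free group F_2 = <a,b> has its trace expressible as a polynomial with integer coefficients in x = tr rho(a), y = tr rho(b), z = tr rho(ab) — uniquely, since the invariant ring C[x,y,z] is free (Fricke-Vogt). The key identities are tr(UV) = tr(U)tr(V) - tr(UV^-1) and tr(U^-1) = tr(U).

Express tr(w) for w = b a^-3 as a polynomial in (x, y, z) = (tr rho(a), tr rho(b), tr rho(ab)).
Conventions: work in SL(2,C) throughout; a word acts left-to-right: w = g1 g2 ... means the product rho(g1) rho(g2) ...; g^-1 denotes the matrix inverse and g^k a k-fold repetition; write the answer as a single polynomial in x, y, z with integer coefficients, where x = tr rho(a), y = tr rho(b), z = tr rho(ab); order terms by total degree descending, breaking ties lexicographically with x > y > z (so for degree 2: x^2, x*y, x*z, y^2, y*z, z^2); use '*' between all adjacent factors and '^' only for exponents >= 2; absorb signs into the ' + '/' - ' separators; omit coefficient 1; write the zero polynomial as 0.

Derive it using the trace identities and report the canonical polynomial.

x^3*y - x^2*z - 2*x*y + z

use: trace(a^-1 b) = trace(b) trace(a) - trace(b a)   [inverse elimination on a] = x*y - z
trace(b a^-2) = trace(a^-1 b) trace(a) - trace(a^-1 b a)   [inverse elimination on a] = x^2*y - x*z - y
use: trace(b a^-3) = trace(b a^-2) trace(a) - trace(b a^-1)   [inverse elimination on a] = x^3*y - x^2*z - 2*x*y + z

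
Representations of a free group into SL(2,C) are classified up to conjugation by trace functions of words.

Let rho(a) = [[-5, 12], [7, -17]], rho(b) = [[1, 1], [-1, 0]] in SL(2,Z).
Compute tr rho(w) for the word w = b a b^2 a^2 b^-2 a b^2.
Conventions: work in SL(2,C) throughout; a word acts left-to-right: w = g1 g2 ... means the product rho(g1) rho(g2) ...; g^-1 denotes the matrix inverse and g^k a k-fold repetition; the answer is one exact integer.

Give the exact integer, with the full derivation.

-57598

rho(b) = [[1, 1], [-1, 0]]
... * rho(a) = [[-5, 12], [7, -17]]  ->  [[2, -5], [5, -12]]
... * rho(b) = [[1, 1], [-1, 0]]  ->  [[7, 2], [17, 5]]
... * rho(b) = [[1, 1], [-1, 0]]  ->  [[5, 7], [12, 17]]
... * rho(a) = [[-5, 12], [7, -17]]  ->  [[24, -59], [59, -145]]
... * rho(a) = [[-5, 12], [7, -17]]  ->  [[-533, 1291], [-1310, 3173]]
... * rho(b^-1) = [[0, -1], [1, 1]]  ->  [[1291, 1824], [3173, 4483]]
... * rho(b^-1) = [[0, -1], [1, 1]]  ->  [[1824, 533], [4483, 1310]]
... * rho(a) = [[-5, 12], [7, -17]]  ->  [[-5389, 12827], [-13245, 31526]]
... * rho(b) = [[1, 1], [-1, 0]]  ->  [[-18216, -5389], [-44771, -13245]]
... * rho(b) = [[1, 1], [-1, 0]]  ->  [[-12827, -18216], [-31526, -44771]]
tr = -12827 + -44771 = -57598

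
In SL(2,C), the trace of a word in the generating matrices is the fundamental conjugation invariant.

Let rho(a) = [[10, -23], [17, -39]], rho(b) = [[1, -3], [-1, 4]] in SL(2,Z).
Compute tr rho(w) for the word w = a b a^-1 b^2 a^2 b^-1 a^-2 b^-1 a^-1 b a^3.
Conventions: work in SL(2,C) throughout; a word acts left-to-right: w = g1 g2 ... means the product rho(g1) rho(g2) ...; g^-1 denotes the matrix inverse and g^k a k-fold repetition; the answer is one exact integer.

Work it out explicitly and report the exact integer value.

-617840985540231426

rho(a) = [[10, -23], [17, -39]]
... * rho(b) = [[1, -3], [-1, 4]]  ->  [[33, -122], [56, -207]]
... * rho(a^-1) = [[-39, 23], [-17, 10]]  ->  [[787, -461], [1335, -782]]
... * rho(b) = [[1, -3], [-1, 4]]  ->  [[1248, -4205], [2117, -7133]]
... * rho(b) = [[1, -3], [-1, 4]]  ->  [[5453, -20564], [9250, -34883]]
... * rho(a) = [[10, -23], [17, -39]]  ->  [[-295058, 676577], [-500511, 1147687]]
... * rho(a) = [[10, -23], [17, -39]]  ->  [[8551229, -19600169], [14505569, -33248040]]
... * rho(b^-1) = [[4, 3], [1, 1]]  ->  [[14604747, 6053518], [24774236, 10268667]]
... * rho(a^-1) = [[-39, 23], [-17, 10]]  ->  [[-672494939, 396444361], [-1140762543, 672494098]]
... * rho(a^-1) = [[-39, 23], [-17, 10]]  ->  [[19487748484, -11502939987], [33057339511, -19512597509]]
... * rho(b^-1) = [[4, 3], [1, 1]]  ->  [[66448053949, 46960305465], [112716760535, 79659421024]]
... * rho(a^-1) = [[-39, 23], [-17, 10]]  ->  [[-3389799296916, 1997908295477], [-5750163818273, 3389079702545]]
... * rho(b) = [[1, -3], [-1, 4]]  ->  [[-5387707592393, 18161031072656], [-9139243520818, 30806810264999]]
... * rho(a) = [[10, -23], [17, -39]]  ->  [[254860452311222, -584362937208545], [432323339296803, -991262999356147]]
... * rho(a) = [[10, -23], [17, -39]]  ->  [[-7385565409433045, 16928364147975149], [-12528237596086469, 28715820171063264]]
... * rho(a) = [[10, -23], [17, -39]]  ->  [[213926536421247083, -490338197354070776], [362886566947210798, -831767521961478509]]
tr = 213926536421247083 + -831767521961478509 = -617840985540231426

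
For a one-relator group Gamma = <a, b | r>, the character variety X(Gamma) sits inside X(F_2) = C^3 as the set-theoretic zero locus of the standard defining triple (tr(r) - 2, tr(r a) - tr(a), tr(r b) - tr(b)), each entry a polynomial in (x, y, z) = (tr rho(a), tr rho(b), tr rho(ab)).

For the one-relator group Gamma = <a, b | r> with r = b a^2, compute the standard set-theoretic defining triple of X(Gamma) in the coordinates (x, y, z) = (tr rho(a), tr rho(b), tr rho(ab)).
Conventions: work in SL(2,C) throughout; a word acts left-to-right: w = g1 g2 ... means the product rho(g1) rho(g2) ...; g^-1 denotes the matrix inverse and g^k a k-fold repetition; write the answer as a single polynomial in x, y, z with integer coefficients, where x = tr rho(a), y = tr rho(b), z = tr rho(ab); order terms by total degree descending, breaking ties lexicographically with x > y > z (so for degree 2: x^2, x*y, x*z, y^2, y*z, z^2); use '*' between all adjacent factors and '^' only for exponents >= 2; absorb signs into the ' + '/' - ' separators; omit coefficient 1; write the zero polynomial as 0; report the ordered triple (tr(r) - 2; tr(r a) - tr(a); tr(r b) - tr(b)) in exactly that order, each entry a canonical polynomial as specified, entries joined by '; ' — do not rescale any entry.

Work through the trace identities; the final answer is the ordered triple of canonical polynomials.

x*z - y - 2; x^2*z - x*y - x - z; x*y*z - x^2 - y^2 - y + 2

trace(b a^2) = trace(a) * trace(b a) - trace(b) = x*z - y
trace(b a^3) = trace(a) * trace(a b a) - trace(a b) = x^2*z - x*y - z
and trace(a^2) = trace(a) * trace(a) - trace(1)  (reduce the a square) = x^2 - 2
trace(b a^2 b) = trace(b) * trace(a^2 b) - trace(a^2)  (reduce the b square) = x*y*z - x^2 - y^2 + 2
assemble the triple (trace(r) - 2; trace(r a) - x; trace(r b) - y)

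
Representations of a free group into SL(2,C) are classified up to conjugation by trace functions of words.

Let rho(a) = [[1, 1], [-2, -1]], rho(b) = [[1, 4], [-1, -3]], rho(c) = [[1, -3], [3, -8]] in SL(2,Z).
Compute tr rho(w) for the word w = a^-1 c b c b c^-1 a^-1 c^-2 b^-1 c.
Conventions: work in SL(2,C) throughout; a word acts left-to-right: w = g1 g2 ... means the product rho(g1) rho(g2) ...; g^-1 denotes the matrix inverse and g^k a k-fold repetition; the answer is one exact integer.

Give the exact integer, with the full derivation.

96050452

rho(a^-1) = [[-1, -1], [2, 1]]
... * rho(c) = [[1, -3], [3, -8]]  ->  [[-4, 11], [5, -14]]
... * rho(b) = [[1, 4], [-1, -3]]  ->  [[-15, -49], [19, 62]]
... * rho(c) = [[1, -3], [3, -8]]  ->  [[-162, 437], [205, -553]]
... * rho(b) = [[1, 4], [-1, -3]]  ->  [[-599, -1959], [758, 2479]]
... * rho(c^-1) = [[-8, 3], [-3, 1]]  ->  [[10669, -3756], [-13501, 4753]]
... * rho(a^-1) = [[-1, -1], [2, 1]]  ->  [[-18181, -14425], [23007, 18254]]
... * rho(c^-1) = [[-8, 3], [-3, 1]]  ->  [[188723, -68968], [-238818, 87275]]
... * rho(c^-1) = [[-8, 3], [-3, 1]]  ->  [[-1302880, 497201], [1648719, -629179]]
... * rho(b^-1) = [[-3, -4], [1, 1]]  ->  [[4405841, 5708721], [-5575336, -7224055]]
... * rho(c) = [[1, -3], [3, -8]]  ->  [[21532004, -58887291], [-27247501, 74518448]]
tr = 21532004 + 74518448 = 96050452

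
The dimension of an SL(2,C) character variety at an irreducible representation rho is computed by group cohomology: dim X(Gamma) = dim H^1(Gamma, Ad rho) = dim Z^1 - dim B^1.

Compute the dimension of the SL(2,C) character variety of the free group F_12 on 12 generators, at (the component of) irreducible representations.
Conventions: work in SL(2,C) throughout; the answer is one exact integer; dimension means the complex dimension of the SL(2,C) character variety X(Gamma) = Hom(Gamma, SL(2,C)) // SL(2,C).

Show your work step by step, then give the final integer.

33

Gamma = F_12 has 12 generators and no relators.
So Z^1 = (sl_2)^12 in full: dim Z^1 = 36.
At an irreducible rho the centralizer of the image in sl_2 is 0, so the coboundary map sl_2 -> Z^1 is injective: dim B^1 = 3.
dim X = dim H^1 = dim Z^1 - dim B^1 = 36 - 3 = 33.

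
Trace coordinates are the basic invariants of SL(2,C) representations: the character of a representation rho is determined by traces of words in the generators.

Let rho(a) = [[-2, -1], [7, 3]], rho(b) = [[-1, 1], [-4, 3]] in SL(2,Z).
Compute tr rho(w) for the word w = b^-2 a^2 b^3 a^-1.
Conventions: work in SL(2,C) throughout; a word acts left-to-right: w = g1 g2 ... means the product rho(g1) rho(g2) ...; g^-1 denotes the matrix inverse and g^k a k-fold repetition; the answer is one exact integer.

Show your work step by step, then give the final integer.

2668

rho(b^-1) = [[3, -1], [4, -1]]
... * rho(b^-1) = [[3, -1], [4, -1]]  ->  [[5, -2], [8, -3]]
... * rho(a) = [[-2, -1], [7, 3]]  ->  [[-24, -11], [-37, -17]]
... * rho(a) = [[-2, -1], [7, 3]]  ->  [[-29, -9], [-45, -14]]
... * rho(b) = [[-1, 1], [-4, 3]]  ->  [[65, -56], [101, -87]]
... * rho(b) = [[-1, 1], [-4, 3]]  ->  [[159, -103], [247, -160]]
... * rho(b) = [[-1, 1], [-4, 3]]  ->  [[253, -150], [393, -233]]
... * rho(a^-1) = [[3, 1], [-7, -2]]  ->  [[1809, 553], [2810, 859]]
tr = 1809 + 859 = 2668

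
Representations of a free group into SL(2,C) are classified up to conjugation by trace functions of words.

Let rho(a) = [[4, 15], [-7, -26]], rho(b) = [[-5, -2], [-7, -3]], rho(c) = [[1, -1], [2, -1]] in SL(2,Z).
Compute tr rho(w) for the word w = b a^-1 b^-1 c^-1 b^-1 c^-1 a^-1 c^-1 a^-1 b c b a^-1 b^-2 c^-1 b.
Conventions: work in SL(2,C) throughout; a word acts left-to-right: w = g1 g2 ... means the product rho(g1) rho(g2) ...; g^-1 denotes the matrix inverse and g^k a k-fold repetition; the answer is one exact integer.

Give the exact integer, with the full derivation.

rho(b) = [[-5, -2], [-7, -3]]
... * rho(a^-1) = [[-26, -15], [7, 4]]  ->  [[116, 67], [161, 93]]
... * rho(b^-1) = [[-3, 2], [7, -5]]  ->  [[121, -103], [168, -143]]
... * rho(c^-1) = [[-1, 1], [-2, 1]]  ->  [[85, 18], [118, 25]]
... * rho(b^-1) = [[-3, 2], [7, -5]]  ->  [[-129, 80], [-179, 111]]
... * rho(c^-1) = [[-1, 1], [-2, 1]]  ->  [[-31, -49], [-43, -68]]
... * rho(a^-1) = [[-26, -15], [7, 4]]  ->  [[463, 269], [642, 373]]
... * rho(c^-1) = [[-1, 1], [-2, 1]]  ->  [[-1001, 732], [-1388, 1015]]
... * rho(a^-1) = [[-26, -15], [7, 4]]  ->  [[31150, 17943], [43193, 24880]]
... * rho(b) = [[-5, -2], [-7, -3]]  ->  [[-281351, -116129], [-390125, -161026]]
... * rho(c) = [[1, -1], [2, -1]]  ->  [[-513609, 397480], [-712177, 551151]]
... * rho(b) = [[-5, -2], [-7, -3]]  ->  [[-214315, -165222], [-297172, -229099]]
... * rho(a^-1) = [[-26, -15], [7, 4]]  ->  [[4415636, 2553837], [6122779, 3541184]]
... * rho(b^-1) = [[-3, 2], [7, -5]]  ->  [[4629951, -3937913], [6419951, -5460362]]
... * rho(b^-1) = [[-3, 2], [7, -5]]  ->  [[-41455244, 28949467], [-57482387, 40141712]]
... * rho(c^-1) = [[-1, 1], [-2, 1]]  ->  [[-16443690, -12505777], [-22801037, -17340675]]
... * rho(b) = [[-5, -2], [-7, -3]]  ->  [[169758889, 70404711], [235389910, 97624099]]
tr = 169758889 + 97624099 = 267382988

267382988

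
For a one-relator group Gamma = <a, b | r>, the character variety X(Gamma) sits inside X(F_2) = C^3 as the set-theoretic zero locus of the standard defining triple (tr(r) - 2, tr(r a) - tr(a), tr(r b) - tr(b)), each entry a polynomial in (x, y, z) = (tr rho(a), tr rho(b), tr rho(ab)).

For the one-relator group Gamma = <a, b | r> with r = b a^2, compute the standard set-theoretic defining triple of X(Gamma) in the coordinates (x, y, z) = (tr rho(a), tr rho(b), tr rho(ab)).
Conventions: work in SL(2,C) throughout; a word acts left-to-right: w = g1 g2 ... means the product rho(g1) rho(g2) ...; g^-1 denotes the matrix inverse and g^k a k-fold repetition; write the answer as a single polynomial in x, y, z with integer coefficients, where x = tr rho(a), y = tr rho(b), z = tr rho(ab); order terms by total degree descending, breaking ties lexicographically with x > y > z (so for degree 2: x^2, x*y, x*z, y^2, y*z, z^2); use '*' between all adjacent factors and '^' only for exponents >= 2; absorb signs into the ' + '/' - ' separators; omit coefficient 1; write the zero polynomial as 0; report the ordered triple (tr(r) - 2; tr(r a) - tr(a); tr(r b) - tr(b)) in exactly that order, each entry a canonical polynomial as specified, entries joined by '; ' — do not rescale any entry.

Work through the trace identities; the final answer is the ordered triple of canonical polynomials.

x*z - y - 2; x^2*z - x*y - x - z; x*y*z - x^2 - y^2 - y + 2

trace(b a^2) = trace(a) trace(b a) - trace(b) = x*z - y
trace(b a^3) = trace(a) trace(b a^2) - trace(b a) = x^2*z - x*y - z
trace(b^2 a) = trace(b) trace(a b) - trace(a) = y*z - x
trace(b^2) = trace(b) trace(b) - trace(1) = y^2 - 2
trace(b a^2 b) = trace(a) trace(b^2 a) - trace(b^2) = x*y*z - x^2 - y^2 + 2
assemble the triple (trace(r) - 2; trace(r a) - x; trace(r b) - y)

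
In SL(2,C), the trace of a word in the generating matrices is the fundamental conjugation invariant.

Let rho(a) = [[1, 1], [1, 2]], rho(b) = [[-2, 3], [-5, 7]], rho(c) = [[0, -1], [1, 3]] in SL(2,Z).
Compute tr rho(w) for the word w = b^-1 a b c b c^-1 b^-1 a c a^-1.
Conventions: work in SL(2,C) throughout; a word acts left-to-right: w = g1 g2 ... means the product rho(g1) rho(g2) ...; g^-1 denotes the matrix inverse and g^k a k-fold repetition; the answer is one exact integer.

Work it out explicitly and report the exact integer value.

rho(b^-1) = [[7, -3], [5, -2]]
... * rho(a) = [[1, 1], [1, 2]]  ->  [[4, 1], [3, 1]]
... * rho(b) = [[-2, 3], [-5, 7]]  ->  [[-13, 19], [-11, 16]]
... * rho(c) = [[0, -1], [1, 3]]  ->  [[19, 70], [16, 59]]
... * rho(b) = [[-2, 3], [-5, 7]]  ->  [[-388, 547], [-327, 461]]
... * rho(c^-1) = [[3, 1], [-1, 0]]  ->  [[-1711, -388], [-1442, -327]]
... * rho(b^-1) = [[7, -3], [5, -2]]  ->  [[-13917, 5909], [-11729, 4980]]
... * rho(a) = [[1, 1], [1, 2]]  ->  [[-8008, -2099], [-6749, -1769]]
... * rho(c) = [[0, -1], [1, 3]]  ->  [[-2099, 1711], [-1769, 1442]]
... * rho(a^-1) = [[2, -1], [-1, 1]]  ->  [[-5909, 3810], [-4980, 3211]]
tr = -5909 + 3211 = -2698

-2698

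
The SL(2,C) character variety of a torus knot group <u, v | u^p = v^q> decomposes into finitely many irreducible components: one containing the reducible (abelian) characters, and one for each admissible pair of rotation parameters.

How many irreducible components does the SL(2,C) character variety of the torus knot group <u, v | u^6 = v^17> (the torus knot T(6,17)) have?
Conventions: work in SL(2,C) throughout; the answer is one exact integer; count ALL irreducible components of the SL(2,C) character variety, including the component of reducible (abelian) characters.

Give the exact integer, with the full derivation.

41

In the torus knot group T(6,17), u^6 = v^17 is central, so an irreducible representation sends it to +I or -I (Schur).
So on each irreducible component the traces are pinned: tr(u) = 2*cos(pi*alpha/6) with 1 <= alpha <= 5, tr(v) = 2*cos(pi*beta/17) with 1 <= beta <= 16.
Consistency of u^6 = (-1)^alpha I with v^17 = (-1)^beta I forces alpha = beta (mod 2).
Enumerate parity-matched pairs: 3*8 odd-odd plus 2*8 even-even gives 40.
That is 40 components of irreducible characters, and with the reducible (abelian) component the total is 41.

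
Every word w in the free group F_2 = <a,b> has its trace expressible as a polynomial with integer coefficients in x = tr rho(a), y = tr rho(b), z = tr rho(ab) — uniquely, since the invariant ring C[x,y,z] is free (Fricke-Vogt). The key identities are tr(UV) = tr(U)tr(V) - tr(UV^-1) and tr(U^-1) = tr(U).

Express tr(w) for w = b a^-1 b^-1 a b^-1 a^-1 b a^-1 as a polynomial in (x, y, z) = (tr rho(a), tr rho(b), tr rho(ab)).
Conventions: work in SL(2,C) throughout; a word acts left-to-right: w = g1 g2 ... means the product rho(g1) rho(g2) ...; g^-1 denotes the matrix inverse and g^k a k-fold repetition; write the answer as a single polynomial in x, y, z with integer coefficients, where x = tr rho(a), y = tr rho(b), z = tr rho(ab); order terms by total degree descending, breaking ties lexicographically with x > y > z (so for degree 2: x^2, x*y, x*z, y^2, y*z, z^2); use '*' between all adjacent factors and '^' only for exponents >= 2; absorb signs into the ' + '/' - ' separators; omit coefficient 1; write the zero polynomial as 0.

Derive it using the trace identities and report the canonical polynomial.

x^3*y^3*z - x^4*y^2 - x^2*y^4 - 3*x^2*y^2*z^2 + 2*x^3*y*z + 2*x*y^3*z + 3*x*y*z^3 + 4*x^2*y^2 - x^2*z^2 - y^2*z^2 - z^4 - 8*x*y*z + x^2 + 4*z^2 - 2

tr(b a b) = tr(b) tr(a b) - tr(a) = y*z - x
tr(b a b a) = tr(b a) tr(b a) - tr(1)   [split at repeated b] = z^2 - 2
apply: tr(a^-1 b a b) = tr(b a b) tr(a) - tr(b a b a) = x*y*z - x^2 - z^2 + 2
use: tr(a b^-1 a^-1 b) = tr(a^-1 b a) tr(b) - tr(a^-1 b a b) = -x*y*z + x^2 + y^2 + z^2 - 2
use: tr(a b a) = tr(a) tr(b a) - tr(b) = x*z - y
tr(b a b^-1 a) = tr(a b a) tr(b) - tr(a b a b) = x*y*z - y^2 - z^2 + 2
tr(b^2) = tr(b) tr(b) - tr(1) = y^2 - 2
tr(a b^2 a) = tr(a) tr(b^2 a) - tr(b^2) = x*y*z - x^2 - y^2 + 2
tr(a^2 b^2 a) = tr(a) tr(a b^2 a) - tr(a b^2) = x^2*y*z - x^3 - x*y^2 - y*z + 3*x
tr(b^2 a b a) = tr(b) tr(a b a b) - tr(a b a) = y*z^2 - x*z - y
apply: tr(b^2 a b) = tr(b) tr(a b^2) - tr(a b) = y^2*z - x*y - z
tr(a^2 b^2 a b) = tr(a) tr(b^2 a b a) - tr(b^2 a b) = x*y*z^2 - x^2*z - y^2*z + z
apply: tr(a b^2 a b^-1 a) = tr(a^2 b^2 a) tr(b) - tr(a^2 b^2 a b) = x^2*y^2*z - x^3*y - x*y^3 - x*y*z^2 + x^2*z + 3*x*y - z
tr(a b a b^2 a) = tr(a) tr(b a b^2 a) - tr(b a b^2) = x*y*z^2 - x^2*z - y^2*z + z
apply: tr(a b a b a b) = tr(b a) tr(b a b a) - tr(b^-1 a^-1)   [split at repeated b] = z^3 - 3*z
tr(a b a b a) = tr(a) tr(b a b a) - tr(b a b) = x*z^2 - y*z - x
tr(a b a b^2 a b) = tr(b) tr(a b a b a b) - tr(a b a b a) = y*z^3 - x*z^2 - 2*y*z + x
apply: tr(a b^2 a b^-1 a b) = tr(a b a b^2 a) tr(b) - tr(a b a b^2 a b) = x*y^2*z^2 - x^2*y*z - y^3*z - y*z^3 + x*z^2 + 3*y*z - x
use: tr(b^2 a b^-1 a b^-1 a) = tr(a b^2 a b^-1 a) tr(b) - tr(a b^2 a b^-1 a b) = x^2*y^3*z - x^3*y^2 - x*y^4 - 2*x*y^2*z^2 + 2*x^2*y*z + y^3*z + y*z^3 + 3*x*y^2 - x*z^2 - 4*y*z + x
tr(b^-1 a b^-1 a^-1 b^2 a) = tr(b^2 a b^-1 a b^-1) tr(a) - tr(b^2 a b^-1 a b^-1 a) = -x^2*y^3*z + x^3*y^2 + x*y^4 + 2*x*y^2*z^2 - x^2*y*z - y^3*z - y*z^3 - 4*x*y^2 + 4*y*z + x
tr(b a^-1 b^-1 a b^-1 a^-1 b) = tr(b^-1 a b^-1 a^-1 b^2) tr(a) - tr(b^-1 a b^-1 a^-1 b^2 a) = x^2*y^3*z - x^3*y^2 - x*y^4 - 2*x*y^2*z^2 + y^3*z + y*z^3 + x^3 + 5*x*y^2 + x*z^2 - 4*y*z - 3*x
apply: tr(a b a^-1 b a) = tr(b a^2 b) tr(a) - tr(b a^2 b a) = x^2*y*z - x^3 - x*y^2 - x*z^2 + y*z + 3*x
use: tr(b a^2 b a b a) = tr(a) tr(b a b a b a) - tr(b a b a b) = x*z^3 - y*z^2 - 2*x*z + y
use: tr(a b a b a^-1 b a) = tr(b a^2 b a b) tr(a) - tr(b a^2 b a b a) = x^2*y*z^2 - x^3*z - x*y^2*z - x*z^3 + y*z^2 + 3*x*z - y
tr(b a b a b a b a) = tr(a b) tr(a b a b a b) - tr(a^-1 b^-1 a^-1 b^-1)   [split at repeated a] = z^4 - 4*z^2 + 2
apply: tr(a b a b a^-1 b a b) = tr(b a b a b a b) tr(a) - tr(b a b a b a b a) = x*y*z^3 - x^2*z^2 - z^4 - 2*x*y*z + x^2 + 4*z^2 - 2
apply: tr(b a b a^-1 b a b^-1 a) = tr(a b a b a^-1 b a) tr(b) - tr(a b a b a^-1 b a b) = x^2*y^2*z^2 - x^3*y*z - x*y^3*z - 2*x*y*z^3 + x^2*z^2 + y^2*z^2 + z^4 + 5*x*y*z - x^2 - y^2 - 4*z^2 + 2
tr(a b^-1 a^-1 b a b a^-1 b) = tr(b a b a^-1 b a b^-1) tr(a) - tr(b a b a^-1 b a b^-1 a) = -x^2*y^2*z^2 + 2*x^3*y*z + x*y^3*z + 2*x*y*z^3 - x^4 - x^2*y^2 - 2*x^2*z^2 - y^2*z^2 - z^4 - 4*x*y*z + 4*x^2 + y^2 + 4*z^2 - 2
use: tr(b a^-1 b^-1 a b^-1 a^-1 b a) = tr(a b^-1 a^-1 b a b a^-1) tr(b) - tr(a b^-1 a^-1 b a b a^-1 b) = x^2*y^2*z^2 - 2*x^3*y*z - x*y^3*z - 2*x*y*z^3 + x^4 + x^2*y^2 + 2*x^2*z^2 + y^2*z^2 + z^4 + 4*x*y*z - 4*x^2 - 4*z^2 + 2
apply: tr(b a^-1 b^-1 a b^-1 a^-1 b a^-1) = tr(b a^-1 b^-1 a b^-1 a^-1 b) tr(a) - tr(b a^-1 b^-1 a b^-1 a^-1 b a) = x^3*y^3*z - x^4*y^2 - x^2*y^4 - 3*x^2*y^2*z^2 + 2*x^3*y*z + 2*x*y^3*z + 3*x*y*z^3 + 4*x^2*y^2 - x^2*z^2 - y^2*z^2 - z^4 - 8*x*y*z + x^2 + 4*z^2 - 2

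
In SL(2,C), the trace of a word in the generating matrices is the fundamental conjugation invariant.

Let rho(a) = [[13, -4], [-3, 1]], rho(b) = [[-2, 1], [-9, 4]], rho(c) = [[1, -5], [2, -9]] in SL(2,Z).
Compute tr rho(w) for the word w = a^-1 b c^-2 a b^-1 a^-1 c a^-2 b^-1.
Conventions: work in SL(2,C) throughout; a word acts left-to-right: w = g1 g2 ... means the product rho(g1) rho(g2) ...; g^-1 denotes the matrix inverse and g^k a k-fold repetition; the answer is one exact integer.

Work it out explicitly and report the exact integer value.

rho(a^-1) = [[1, 4], [3, 13]]
... * rho(b) = [[-2, 1], [-9, 4]]  ->  [[-38, 17], [-123, 55]]
... * rho(c^-1) = [[-9, 5], [-2, 1]]  ->  [[308, -173], [997, -560]]
... * rho(c^-1) = [[-9, 5], [-2, 1]]  ->  [[-2426, 1367], [-7853, 4425]]
... * rho(a) = [[13, -4], [-3, 1]]  ->  [[-35639, 11071], [-115364, 35837]]
... * rho(b^-1) = [[4, -1], [9, -2]]  ->  [[-42917, 13497], [-138923, 43690]]
... * rho(a^-1) = [[1, 4], [3, 13]]  ->  [[-2426, 3793], [-7853, 12278]]
... * rho(c) = [[1, -5], [2, -9]]  ->  [[5160, -22007], [16703, -71237]]
... * rho(a^-1) = [[1, 4], [3, 13]]  ->  [[-60861, -265451], [-197008, -859269]]
... * rho(a^-1) = [[1, 4], [3, 13]]  ->  [[-857214, -3694307], [-2774815, -11958529]]
... * rho(b^-1) = [[4, -1], [9, -2]]  ->  [[-36677619, 8245828], [-118726021, 26691873]]
tr = -36677619 + 26691873 = -9985746

-9985746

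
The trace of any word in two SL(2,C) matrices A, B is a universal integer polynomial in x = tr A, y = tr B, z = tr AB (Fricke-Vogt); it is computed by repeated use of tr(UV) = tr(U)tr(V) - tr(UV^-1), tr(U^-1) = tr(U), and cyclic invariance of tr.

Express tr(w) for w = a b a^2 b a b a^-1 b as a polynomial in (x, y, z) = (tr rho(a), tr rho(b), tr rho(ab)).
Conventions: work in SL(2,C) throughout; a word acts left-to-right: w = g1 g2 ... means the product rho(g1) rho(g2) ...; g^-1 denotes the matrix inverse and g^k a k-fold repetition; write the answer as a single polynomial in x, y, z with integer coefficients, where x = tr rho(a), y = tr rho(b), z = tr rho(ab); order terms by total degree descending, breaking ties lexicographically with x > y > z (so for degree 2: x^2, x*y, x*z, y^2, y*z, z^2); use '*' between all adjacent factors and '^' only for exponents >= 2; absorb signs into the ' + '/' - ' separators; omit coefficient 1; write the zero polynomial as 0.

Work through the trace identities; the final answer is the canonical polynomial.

next, tr(b a b a) = tr(a b)*tr(a b) - tr(1)   [split at repeated a] = z^2 - 2
tr(b a b a b a) = tr(b a b a)*tr(b a) - tr(a b)   [split at repeated b] = z^3 - 3*z
and tr(a b a) = tr(a)*tr(b a) - tr(b) = x*z - y
and tr(b a b a b) = tr(b)*tr(a b a b) - tr(a b a) = y*z^2 - x*z - y
tr(a b a^2 b a b) = tr(a)*tr(b a b a b a) - tr(b a b a b) = x*z^3 - y*z^2 - 2*x*z + y
next, tr(b a b) = tr(b)*tr(a b) - tr(a) = y*z - x
next, tr(b a^2 b a) = tr(a)*tr(b a b a) - tr(b a b) = x*z^2 - y*z - x
tr(a^2) = tr(a)*tr(a) - tr(1) = x^2 - 2
tr(b a^2 b) = tr(b)*tr(a^2 b) - tr(a^2) = x*y*z - x^2 - y^2 + 2
tr(a b a^2 b a) = tr(a)*tr(b a^2 b a) - tr(b a^2 b) = x^2*z^2 - 2*x*y*z + y^2 - 2
and tr(b a b a^2 b a b) = tr(b)*tr(a b a^2 b a b) - tr(a b a^2 b a) = x*y*z^3 - x^2*z^2 - y^2*z^2 + 2
tr(b a b a b a b a) = tr(b a)*tr(b a b a b a) - tr(b^-1 a^-1 b^-1 a^-1)   [split at repeated b] = z^4 - 4*z^2 + 2
next, tr(b a b a b a b) = tr(b)*tr(a b a b a b) - tr(a b a b a) = y*z^3 - x*z^2 - 2*y*z + x
tr(b a b a^2 b a b a) = tr(a)*tr(b a b a b a b a) - tr(b a b a b a b) = x*z^4 - y*z^3 - 3*x*z^2 + 2*y*z + x
tr(a b a^2 b a b a^-1 b) = tr(b a b a^2 b a b)*tr(a) - tr(b a b a^2 b a b a) = x^2*y*z^3 - x^3*z^2 - x*y^2*z^2 - x*z^4 + y*z^3 + 3*x*z^2 - 2*y*z + x

x^2*y*z^3 - x^3*z^2 - x*y^2*z^2 - x*z^4 + y*z^3 + 3*x*z^2 - 2*y*z + x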